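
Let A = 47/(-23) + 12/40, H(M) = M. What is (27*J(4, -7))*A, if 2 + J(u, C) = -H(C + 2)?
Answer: -32481/230 ≈ -141.22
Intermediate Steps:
J(u, C) = -4 - C (J(u, C) = -2 - (C + 2) = -2 - (2 + C) = -2 + (-2 - C) = -4 - C)
A = -401/230 (A = 47*(-1/23) + 12*(1/40) = -47/23 + 3/10 = -401/230 ≈ -1.7435)
(27*J(4, -7))*A = (27*(-4 - 1*(-7)))*(-401/230) = (27*(-4 + 7))*(-401/230) = (27*3)*(-401/230) = 81*(-401/230) = -32481/230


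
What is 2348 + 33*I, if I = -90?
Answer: -622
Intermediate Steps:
2348 + 33*I = 2348 + 33*(-90) = 2348 - 2970 = -622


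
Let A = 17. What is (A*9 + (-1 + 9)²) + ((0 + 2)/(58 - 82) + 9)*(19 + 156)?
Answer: 21329/12 ≈ 1777.4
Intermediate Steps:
(A*9 + (-1 + 9)²) + ((0 + 2)/(58 - 82) + 9)*(19 + 156) = (17*9 + (-1 + 9)²) + ((0 + 2)/(58 - 82) + 9)*(19 + 156) = (153 + 8²) + (2/(-24) + 9)*175 = (153 + 64) + (2*(-1/24) + 9)*175 = 217 + (-1/12 + 9)*175 = 217 + (107/12)*175 = 217 + 18725/12 = 21329/12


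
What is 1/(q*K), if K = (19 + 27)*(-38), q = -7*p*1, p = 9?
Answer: 1/110124 ≈ 9.0807e-6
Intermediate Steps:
q = -63 (q = -7*9*1 = -63*1 = -63)
K = -1748 (K = 46*(-38) = -1748)
1/(q*K) = 1/(-63*(-1748)) = -1/63*(-1/1748) = 1/110124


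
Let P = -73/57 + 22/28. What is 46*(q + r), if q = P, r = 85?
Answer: 1551005/399 ≈ 3887.2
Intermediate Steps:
P = -395/798 (P = -73*1/57 + 22*(1/28) = -73/57 + 11/14 = -395/798 ≈ -0.49499)
q = -395/798 ≈ -0.49499
46*(q + r) = 46*(-395/798 + 85) = 46*(67435/798) = 1551005/399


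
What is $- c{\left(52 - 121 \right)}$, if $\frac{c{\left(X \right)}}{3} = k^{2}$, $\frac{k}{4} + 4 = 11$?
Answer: $-2352$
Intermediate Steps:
$k = 28$ ($k = -16 + 4 \cdot 11 = -16 + 44 = 28$)
$c{\left(X \right)} = 2352$ ($c{\left(X \right)} = 3 \cdot 28^{2} = 3 \cdot 784 = 2352$)
$- c{\left(52 - 121 \right)} = \left(-1\right) 2352 = -2352$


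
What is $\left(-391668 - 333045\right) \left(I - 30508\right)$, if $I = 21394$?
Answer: $6605034282$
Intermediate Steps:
$\left(-391668 - 333045\right) \left(I - 30508\right) = \left(-391668 - 333045\right) \left(21394 - 30508\right) = \left(-724713\right) \left(-9114\right) = 6605034282$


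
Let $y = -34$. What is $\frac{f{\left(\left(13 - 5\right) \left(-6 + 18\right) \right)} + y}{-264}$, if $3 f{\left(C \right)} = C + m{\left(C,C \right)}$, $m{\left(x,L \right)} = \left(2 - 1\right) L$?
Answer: $- \frac{5}{44} \approx -0.11364$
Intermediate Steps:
$m{\left(x,L \right)} = L$ ($m{\left(x,L \right)} = 1 L = L$)
$f{\left(C \right)} = \frac{2 C}{3}$ ($f{\left(C \right)} = \frac{C + C}{3} = \frac{2 C}{3}$)
$\frac{f{\left(\left(13 - 5\right) \left(-6 + 18\right) \right)} + y}{-264} = \frac{\frac{2 \left(13 - 5\right) \left(-6 + 18\right)}{3} - 34}{-264} = \left(\frac{2 \cdot 8 \cdot 12}{3} - 34\right) \left(- \frac{1}{264}\right) = \left(\frac{2}{3} \cdot 96 - 34\right) \left(- \frac{1}{264}\right) = \left(64 - 34\right) \left(- \frac{1}{264}\right) = 30 \left(- \frac{1}{264}\right) = - \frac{5}{44}$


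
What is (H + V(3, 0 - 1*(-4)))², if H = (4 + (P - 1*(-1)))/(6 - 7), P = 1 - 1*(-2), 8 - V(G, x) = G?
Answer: 9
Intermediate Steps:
V(G, x) = 8 - G
P = 3 (P = 1 + 2 = 3)
H = -8 (H = (4 + (3 - 1*(-1)))/(6 - 7) = (4 + (3 + 1))/(-1) = (4 + 4)*(-1) = 8*(-1) = -8)
(H + V(3, 0 - 1*(-4)))² = (-8 + (8 - 1*3))² = (-8 + (8 - 3))² = (-8 + 5)² = (-3)² = 9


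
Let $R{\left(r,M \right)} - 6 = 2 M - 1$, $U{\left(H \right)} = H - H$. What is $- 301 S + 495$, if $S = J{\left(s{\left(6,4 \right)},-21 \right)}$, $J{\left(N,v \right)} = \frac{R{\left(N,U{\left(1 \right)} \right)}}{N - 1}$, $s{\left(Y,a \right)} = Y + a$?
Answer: $\frac{2950}{9} \approx 327.78$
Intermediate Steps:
$U{\left(H \right)} = 0$
$R{\left(r,M \right)} = 5 + 2 M$ ($R{\left(r,M \right)} = 6 + \left(2 M - 1\right) = 6 + \left(-1 + 2 M\right) = 5 + 2 M$)
$J{\left(N,v \right)} = \frac{5}{-1 + N}$ ($J{\left(N,v \right)} = \frac{5 + 2 \cdot 0}{N - 1} = \frac{5 + 0}{-1 + N} = \frac{5}{-1 + N}$)
$S = \frac{5}{9}$ ($S = \frac{5}{-1 + \left(6 + 4\right)} = \frac{5}{-1 + 10} = \frac{5}{9} \approx 0.55556$)
$- 301 S + 495 = \left(-301\right) \frac{5}{9} + 495 = - \frac{1505}{9} + 495 = \frac{2950}{9}$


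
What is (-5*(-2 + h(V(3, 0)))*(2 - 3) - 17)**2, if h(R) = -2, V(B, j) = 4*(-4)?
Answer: 1369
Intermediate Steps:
V(B, j) = -16
(-5*(-2 + h(V(3, 0)))*(2 - 3) - 17)**2 = (-5*(-2 - 2)*(2 - 3) - 17)**2 = (-(-20)*(-1) - 17)**2 = (-5*4 - 17)**2 = (-20 - 17)**2 = (-37)**2 = 1369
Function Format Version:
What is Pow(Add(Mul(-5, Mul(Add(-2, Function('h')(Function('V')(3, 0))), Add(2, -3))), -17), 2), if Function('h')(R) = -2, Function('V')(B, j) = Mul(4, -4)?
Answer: 1369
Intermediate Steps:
Function('V')(B, j) = -16
Pow(Add(Mul(-5, Mul(Add(-2, Function('h')(Function('V')(3, 0))), Add(2, -3))), -17), 2) = Pow(Add(Mul(-5, Mul(Add(-2, -2), Add(2, -3))), -17), 2) = Pow(Add(Mul(-5, Mul(-4, -1)), -17), 2) = Pow(Add(Mul(-5, 4), -17), 2) = Pow(Add(-20, -17), 2) = Pow(-37, 2) = 1369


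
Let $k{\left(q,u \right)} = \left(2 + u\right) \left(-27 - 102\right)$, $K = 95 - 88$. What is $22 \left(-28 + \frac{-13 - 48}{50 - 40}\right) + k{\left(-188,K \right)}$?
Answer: $- \frac{9556}{5} \approx -1911.2$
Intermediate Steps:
$K = 7$ ($K = 95 - 88 = 7$)
$k{\left(q,u \right)} = -258 - 129 u$ ($k{\left(q,u \right)} = \left(2 + u\right) \left(-129\right) = -258 - 129 u$)
$22 \left(-28 + \frac{-13 - 48}{50 - 40}\right) + k{\left(-188,K \right)} = 22 \left(-28 + \frac{-13 - 48}{50 - 40}\right) - 1161 = 22 \left(-28 - \frac{61}{10}\right) - 1161 = 22 \left(- \frac{341}{10}\right) - 1161 = - \frac{3751}{5} - 1161 = - \frac{9556}{5}$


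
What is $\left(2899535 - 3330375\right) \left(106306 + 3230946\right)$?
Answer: $-1437821651680$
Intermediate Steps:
$\left(2899535 - 3330375\right) \left(106306 + 3230946\right) = \left(-430840\right) 3337252 = -1437821651680$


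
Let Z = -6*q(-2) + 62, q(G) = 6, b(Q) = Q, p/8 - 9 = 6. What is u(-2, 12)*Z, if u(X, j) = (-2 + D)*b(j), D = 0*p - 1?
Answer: -936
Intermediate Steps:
p = 120 (p = 72 + 8*6 = 72 + 48 = 120)
Z = 26 (Z = -6*6 + 62 = -36 + 62 = 26)
D = -1 (D = 0*120 - 1 = 0 - 1 = -1)
u(X, j) = -3*j (u(X, j) = (-2 - 1)*j = -3*j)
u(-2, 12)*Z = -3*12*26 = -36*26 = -936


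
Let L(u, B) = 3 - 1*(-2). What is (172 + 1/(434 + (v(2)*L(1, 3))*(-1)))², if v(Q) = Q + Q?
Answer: 5070721681/171396 ≈ 29585.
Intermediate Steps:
L(u, B) = 5 (L(u, B) = 3 + 2 = 5)
v(Q) = 2*Q
(172 + 1/(434 + (v(2)*L(1, 3))*(-1)))² = (172 + 1/(434 + ((2*2)*5)*(-1)))² = (172 + 1/(434 + (4*5)*(-1)))² = (172 + 1/(434 + 20*(-1)))² = (172 + 1/(434 - 20))² = (172 + 1/414)² = (71209/414)² = 5070721681/171396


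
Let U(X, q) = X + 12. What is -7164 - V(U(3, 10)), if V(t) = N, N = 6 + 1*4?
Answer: -7174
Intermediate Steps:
U(X, q) = 12 + X
N = 10 (N = 6 + 4 = 10)
V(t) = 10
-7164 - V(U(3, 10)) = -7164 - 1*10 = -7164 - 10 = -7174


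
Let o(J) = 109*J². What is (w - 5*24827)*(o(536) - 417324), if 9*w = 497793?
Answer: -6379621263560/3 ≈ -2.1265e+12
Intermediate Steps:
w = 165931/3 (w = (⅑)*497793 = 165931/3 ≈ 55310.)
(w - 5*24827)*(o(536) - 417324) = (165931/3 - 5*24827)*(109*536² - 417324) = (165931/3 - 124135)*(109*287296 - 417324) = -206474*(31315264 - 417324)/3 = -206474/3*30897940 = -6379621263560/3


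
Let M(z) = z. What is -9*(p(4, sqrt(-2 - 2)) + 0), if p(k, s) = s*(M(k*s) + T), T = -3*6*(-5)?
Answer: 144 - 1620*I ≈ 144.0 - 1620.0*I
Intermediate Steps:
T = 90 (T = -18*(-5) = 90)
p(k, s) = s*(90 + k*s) (p(k, s) = s*(k*s + 90) = s*(90 + k*s))
-9*(p(4, sqrt(-2 - 2)) + 0) = -9*(sqrt(-2 - 2)*(90 + 4*sqrt(-2 - 2)) + 0) = -9*(sqrt(-4)*(90 + 4*sqrt(-4)) + 0) = -9*((2*I)*(90 + 4*(2*I)) + 0) = -9*((2*I)*(90 + 8*I) + 0) = -9*(2*I*(90 + 8*I) + 0) = -18*I*(90 + 8*I)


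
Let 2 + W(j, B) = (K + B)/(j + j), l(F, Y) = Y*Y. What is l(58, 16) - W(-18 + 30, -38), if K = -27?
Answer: 6257/24 ≈ 260.71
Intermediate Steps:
l(F, Y) = Y²
W(j, B) = -2 + (-27 + B)/(2*j) (W(j, B) = -2 + (-27 + B)/(j + j) = -2 + (-27 + B)/((2*j)) = -2 + (-27 + B)*(1/(2*j)) = -2 + (-27 + B)/(2*j))
l(58, 16) - W(-18 + 30, -38) = 16² - (-27 - 38 - 4*(-18 + 30))/(2*(-18 + 30)) = 256 - (-27 - 38 - 4*12)/(2*12) = 256 - (-27 - 38 - 48)/(2*12) = 256 - (-113)/(2*12) = 256 - 1*(-113/24) = 256 + 113/24 = 6257/24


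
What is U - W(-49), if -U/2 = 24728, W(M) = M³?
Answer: 68193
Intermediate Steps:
U = -49456 (U = -2*24728 = -49456)
U - W(-49) = -49456 - 1*(-49)³ = -49456 - 1*(-117649) = -49456 + 117649 = 68193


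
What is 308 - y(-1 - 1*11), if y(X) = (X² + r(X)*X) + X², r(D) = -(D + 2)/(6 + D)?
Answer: 0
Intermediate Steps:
r(D) = -(2 + D)/(6 + D)
y(X) = 2*X² + X*(-2 - X)/(6 + X) (y(X) = (X² + ((-2 - X)/(6 + X))*X) + X² = (X² + X*(-2 - X)/(6 + X)) + X² = 2*X² + X*(-2 - X)/(6 + X))
308 - y(-1 - 1*11) = 308 - (-1 - 1*11)*(-2 - (-1 - 1*11) + 2*(-1 - 1*11)*(6 + (-1 - 1*11)))/(6 + (-1 - 1*11)) = 308 - (-1 - 11)*(-2 - (-1 - 11) + 2*(-1 - 11)*(6 + (-1 - 11)))/(6 + (-1 - 11)) = 308 - (-12)*(-2 - 1*(-12) + 2*(-12)*(6 - 12))/(6 - 12) = 308 - (-12)*(-2 + 12 + 2*(-12)*(-6))/(-6) = 308 - (-12)*(-1)*(-2 + 12 + 144)/6 = 308 - (-12)*(-1)*154/6 = 308 - 1*308 = 308 - 308 = 0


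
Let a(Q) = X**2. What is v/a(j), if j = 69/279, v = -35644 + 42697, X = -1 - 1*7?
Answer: 7053/64 ≈ 110.20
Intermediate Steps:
X = -8 (X = -1 - 7 = -8)
v = 7053
j = 23/93 (j = 69*(1/279) = 23/93 ≈ 0.24731)
a(Q) = 64 (a(Q) = (-8)**2 = 64)
v/a(j) = 7053/64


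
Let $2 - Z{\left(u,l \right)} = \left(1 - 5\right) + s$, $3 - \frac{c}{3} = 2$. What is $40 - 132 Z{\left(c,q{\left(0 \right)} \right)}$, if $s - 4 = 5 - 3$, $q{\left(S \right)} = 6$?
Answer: $40$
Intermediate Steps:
$c = 3$ ($c = 9 - 6 = 3$)
$s = 6$ ($s = 4 + \left(5 - 3\right) = 4 + 2 = 6$)
$Z{\left(u,l \right)} = 0$ ($Z{\left(u,l \right)} = 2 - \left(\left(1 - 5\right) + 6\right) = 2 - \left(-4 + 6\right) = 2 - 2 = 0$)
$40 - 132 Z{\left(c,q{\left(0 \right)} \right)} = 40 - 0 = 40 + 0 = 40$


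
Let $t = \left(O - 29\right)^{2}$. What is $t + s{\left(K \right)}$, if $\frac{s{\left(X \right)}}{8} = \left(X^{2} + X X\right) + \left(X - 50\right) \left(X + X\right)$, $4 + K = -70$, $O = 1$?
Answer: $235216$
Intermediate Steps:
$K = -74$ ($K = -4 - 70 = -74$)
$t = 784$ ($t = \left(1 - 29\right)^{2} = \left(-28\right)^{2} = 784$)
$s{\left(X \right)} = 16 X^{2} + 16 X \left(-50 + X\right)$ ($s{\left(X \right)} = 8 \left(\left(X^{2} + X X\right) + \left(X - 50\right) \left(X + X\right)\right) = 8 \left(\left(X^{2} + X^{2}\right) + \left(-50 + X\right) 2 X\right) = 8 \left(2 X^{2} + 2 X \left(-50 + X\right)\right) = 16 X^{2} + 16 X \left(-50 + X\right)$)
$t + s{\left(K \right)} = 784 + 32 \left(-74\right) \left(-25 - 74\right) = 784 + 32 \left(-74\right) \left(-99\right) = 784 + 234432 = 235216$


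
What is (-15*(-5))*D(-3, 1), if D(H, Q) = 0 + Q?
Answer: 75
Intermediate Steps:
D(H, Q) = Q
(-15*(-5))*D(-3, 1) = -15*(-5)*1 = 75*1 = 75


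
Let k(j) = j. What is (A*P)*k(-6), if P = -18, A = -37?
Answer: -3996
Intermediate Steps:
(A*P)*k(-6) = -37*(-18)*(-6) = 666*(-6) = -3996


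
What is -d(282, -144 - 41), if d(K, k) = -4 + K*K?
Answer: -79520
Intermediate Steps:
d(K, k) = -4 + K**2
-d(282, -144 - 41) = -(-4 + 282**2) = -(-4 + 79524) = -1*79520 = -79520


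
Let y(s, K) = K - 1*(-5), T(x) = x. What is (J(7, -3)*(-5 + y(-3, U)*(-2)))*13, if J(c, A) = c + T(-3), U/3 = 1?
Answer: -1092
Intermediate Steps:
U = 3 (U = 3*1 = 3)
y(s, K) = 5 + K (y(s, K) = K + 5 = 5 + K)
J(c, A) = -3 + c (J(c, A) = c - 3 = -3 + c)
(J(7, -3)*(-5 + y(-3, U)*(-2)))*13 = ((-3 + 7)*(-5 + (5 + 3)*(-2)))*13 = (4*(-5 + 8*(-2)))*13 = (4*(-5 - 16))*13 = (4*(-21))*13 = -84*13 = -1092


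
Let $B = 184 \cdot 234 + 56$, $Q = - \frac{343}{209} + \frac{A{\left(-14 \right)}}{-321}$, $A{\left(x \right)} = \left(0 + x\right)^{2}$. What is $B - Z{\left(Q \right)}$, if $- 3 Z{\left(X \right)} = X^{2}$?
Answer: $\frac{582155610844945}{13502801763} \approx 43114.0$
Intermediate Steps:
$A{\left(x \right)} = x^{2}$
$Q = - \frac{151067}{67089}$ ($Q = - \frac{343}{209} + \frac{\left(-14\right)^{2}}{-321} = \left(-343\right) \frac{1}{209} + 196 \left(- \frac{1}{321}\right) = - \frac{343}{209} - \frac{196}{321} = - \frac{151067}{67089} \approx -2.2517$)
$B = 43112$ ($B = 43056 + 56 = 43112$)
$Z{\left(X \right)} = - \frac{X^{2}}{3}$
$B - Z{\left(Q \right)} = 43112 - - \frac{\left(- \frac{151067}{67089}\right)^{2}}{3} = 43112 - \left(- \frac{1}{3}\right) \frac{22821238489}{4500933921} = 43112 - - \frac{22821238489}{13502801763} = 43112 + \frac{22821238489}{13502801763} = \frac{582155610844945}{13502801763}$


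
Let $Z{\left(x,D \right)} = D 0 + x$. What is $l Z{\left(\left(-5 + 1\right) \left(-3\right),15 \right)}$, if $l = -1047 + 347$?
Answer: $-8400$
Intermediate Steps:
$l = -700$
$Z{\left(x,D \right)} = x$ ($Z{\left(x,D \right)} = 0 + x = x$)
$l Z{\left(\left(-5 + 1\right) \left(-3\right),15 \right)} = - 700 \left(-5 + 1\right) \left(-3\right) = - 700 \left(\left(-4\right) \left(-3\right)\right) = \left(-700\right) 12 = -8400$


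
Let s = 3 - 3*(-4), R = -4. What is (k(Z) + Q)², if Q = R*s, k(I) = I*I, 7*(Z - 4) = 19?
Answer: 534361/2401 ≈ 222.56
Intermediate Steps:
Z = 47/7 (Z = 4 + (⅐)*19 = 4 + 19/7 = 47/7 ≈ 6.7143)
s = 15 (s = 3 + 12 = 15)
k(I) = I²
Q = -60 (Q = -4*15 = -60)
(k(Z) + Q)² = ((47/7)² - 60)² = (2209/49 - 60)² = (-731/49)² = 534361/2401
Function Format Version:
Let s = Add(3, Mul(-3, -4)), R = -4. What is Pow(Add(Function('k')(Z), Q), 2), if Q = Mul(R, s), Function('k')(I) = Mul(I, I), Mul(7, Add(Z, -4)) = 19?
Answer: Rational(534361, 2401) ≈ 222.56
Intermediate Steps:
Z = Rational(47, 7) (Z = Add(4, Mul(Rational(1, 7), 19)) = Add(4, Rational(19, 7)) = Rational(47, 7) ≈ 6.7143)
s = 15 (s = Add(3, 12) = 15)
Function('k')(I) = Pow(I, 2)
Q = -60 (Q = Mul(-4, 15) = -60)
Pow(Add(Function('k')(Z), Q), 2) = Pow(Add(Pow(Rational(47, 7), 2), -60), 2) = Pow(Add(Rational(2209, 49), -60), 2) = Pow(Rational(-731, 49), 2) = Rational(534361, 2401)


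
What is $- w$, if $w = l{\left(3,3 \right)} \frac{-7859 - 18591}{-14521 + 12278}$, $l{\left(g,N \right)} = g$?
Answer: $- \frac{79350}{2243} \approx -35.377$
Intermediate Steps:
$w = \frac{79350}{2243}$ ($w = 3 \frac{-7859 - 18591}{-14521 + 12278} = 3 \left(- \frac{26450}{-2243}\right) = 3 \left(\left(-26450\right) \left(- \frac{1}{2243}\right)\right) = 3 \cdot \frac{26450}{2243} = \frac{79350}{2243} \approx 35.377$)
$- w = \left(-1\right) \frac{79350}{2243} = - \frac{79350}{2243}$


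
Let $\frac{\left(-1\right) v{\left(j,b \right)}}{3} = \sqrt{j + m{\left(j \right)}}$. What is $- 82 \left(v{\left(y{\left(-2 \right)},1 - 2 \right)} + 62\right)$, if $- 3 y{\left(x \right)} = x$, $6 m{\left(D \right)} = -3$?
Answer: $-5084 + 41 \sqrt{6} \approx -4983.6$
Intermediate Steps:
$m{\left(D \right)} = - \frac{1}{2}$ ($m{\left(D \right)} = \frac{1}{6} \left(-3\right) = - \frac{1}{2}$)
$y{\left(x \right)} = - \frac{x}{3}$
$v{\left(j,b \right)} = - 3 \sqrt{- \frac{1}{2} + j}$ ($v{\left(j,b \right)} = - 3 \sqrt{j - \frac{1}{2}} = - 3 \sqrt{- \frac{1}{2} + j}$)
$- 82 \left(v{\left(y{\left(-2 \right)},1 - 2 \right)} + 62\right) = - 82 \left(- \frac{3 \sqrt{-2 + 4 \left(\left(- \frac{1}{3}\right) \left(-2\right)\right)}}{2} + 62\right) = - 82 \left(- \frac{3 \sqrt{-2 + 4 \cdot \frac{2}{3}}}{2} + 62\right) = - 82 \left(- \frac{3 \sqrt{-2 + \frac{8}{3}}}{2} + 62\right) = - 82 \left(- \frac{3 \sqrt{\frac{2}{3}}}{2} + 62\right) = - 82 \left(- \frac{3 \frac{\sqrt{6}}{3}}{2} + 62\right) = - 82 \left(- \frac{\sqrt{6}}{2} + 62\right) = - 82 \left(62 - \frac{\sqrt{6}}{2}\right) = -5084 + 41 \sqrt{6}$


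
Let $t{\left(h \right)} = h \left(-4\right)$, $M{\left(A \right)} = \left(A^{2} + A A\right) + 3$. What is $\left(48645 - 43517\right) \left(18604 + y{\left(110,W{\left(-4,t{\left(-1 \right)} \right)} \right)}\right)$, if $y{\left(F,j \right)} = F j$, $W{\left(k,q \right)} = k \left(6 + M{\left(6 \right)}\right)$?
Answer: $-87360608$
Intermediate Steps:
$M{\left(A \right)} = 3 + 2 A^{2}$ ($M{\left(A \right)} = \left(A^{2} + A^{2}\right) + 3 = 2 A^{2} + 3 = 3 + 2 A^{2}$)
$t{\left(h \right)} = - 4 h$
$W{\left(k,q \right)} = 81 k$ ($W{\left(k,q \right)} = k \left(6 + \left(3 + 2 \cdot 6^{2}\right)\right) = k \left(6 + \left(3 + 2 \cdot 36\right)\right) = k \left(6 + \left(3 + 72\right)\right) = k \left(6 + 75\right) = k 81 = 81 k$)
$\left(48645 - 43517\right) \left(18604 + y{\left(110,W{\left(-4,t{\left(-1 \right)} \right)} \right)}\right) = \left(48645 - 43517\right) \left(18604 + 110 \cdot 81 \left(-4\right)\right) = 5128 \left(18604 + 110 \left(-324\right)\right) = 5128 \left(18604 - 35640\right) = 5128 \left(-17036\right) = -87360608$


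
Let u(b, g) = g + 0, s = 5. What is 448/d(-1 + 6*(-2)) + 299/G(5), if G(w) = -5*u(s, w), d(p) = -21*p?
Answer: -10061/975 ≈ -10.319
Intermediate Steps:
u(b, g) = g
G(w) = -5*w
448/d(-1 + 6*(-2)) + 299/G(5) = 448/((-21*(-1 + 6*(-2)))) + 299/((-5*5)) = 448/((-21*(-1 - 12))) + 299/(-25) = 448/((-21*(-13))) + 299*(-1/25) = 448/273 - 299/25 = 448*(1/273) - 299/25 = 64/39 - 299/25 = -10061/975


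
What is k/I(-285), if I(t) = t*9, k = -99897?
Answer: 33299/855 ≈ 38.946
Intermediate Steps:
I(t) = 9*t
k/I(-285) = -99897/(9*(-285)) = -99897/(-2565) = -99897*(-1/2565) = 33299/855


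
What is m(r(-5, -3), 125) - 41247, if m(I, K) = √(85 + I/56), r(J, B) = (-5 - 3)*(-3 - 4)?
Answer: -41247 + √86 ≈ -41238.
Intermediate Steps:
r(J, B) = 56 (r(J, B) = -8*(-7) = 56)
m(I, K) = √(85 + I/56) (m(I, K) = √(85 + I*(1/56)) = √(85 + I/56))
m(r(-5, -3), 125) - 41247 = √(66640 + 14*56)/28 - 41247 = √(66640 + 784)/28 - 41247 = √67424/28 - 41247 = (28*√86)/28 - 41247 = √86 - 41247 = -41247 + √86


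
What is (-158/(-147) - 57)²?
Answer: 67584841/21609 ≈ 3127.6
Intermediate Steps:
(-158/(-147) - 57)² = (-158*(-1/147) - 57)² = (158/147 - 57)² = (-8221/147)² = 67584841/21609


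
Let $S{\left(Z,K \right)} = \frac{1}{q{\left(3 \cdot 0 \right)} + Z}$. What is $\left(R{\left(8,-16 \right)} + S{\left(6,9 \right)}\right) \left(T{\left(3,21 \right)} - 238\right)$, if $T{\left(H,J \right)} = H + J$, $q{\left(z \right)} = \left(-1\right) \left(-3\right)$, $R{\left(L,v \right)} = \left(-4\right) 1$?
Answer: $\frac{7490}{9} \approx 832.22$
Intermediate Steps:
$R{\left(L,v \right)} = -4$
$q{\left(z \right)} = 3$
$S{\left(Z,K \right)} = \frac{1}{3 + Z}$
$\left(R{\left(8,-16 \right)} + S{\left(6,9 \right)}\right) \left(T{\left(3,21 \right)} - 238\right) = \left(-4 + \frac{1}{3 + 6}\right) \left(\left(3 + 21\right) - 238\right) = \left(-4 + \frac{1}{9}\right) \left(24 - 238\right) = \left(-4 + \frac{1}{9}\right) \left(-214\right) = \left(- \frac{35}{9}\right) \left(-214\right) = \frac{7490}{9}$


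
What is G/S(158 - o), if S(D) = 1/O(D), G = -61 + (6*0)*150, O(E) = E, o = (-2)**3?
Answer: -10126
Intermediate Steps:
o = -8
G = -61 (G = -61 + 0*150 = -61 + 0 = -61)
S(D) = 1/D
G/S(158 - o) = -61/(1/(158 - 1*(-8))) = -61/(1/(158 + 8)) = -61/(1/166) = -61/1/166 = -61*166 = -10126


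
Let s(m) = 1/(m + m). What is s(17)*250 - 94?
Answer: -1473/17 ≈ -86.647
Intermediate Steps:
s(m) = 1/(2*m)
s(17)*250 - 94 = ((½)/17)*250 - 94 = ((½)*(1/17))*250 - 94 = (1/34)*250 - 94 = 125/17 - 94 = -1473/17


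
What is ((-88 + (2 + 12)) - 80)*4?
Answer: -616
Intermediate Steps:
((-88 + (2 + 12)) - 80)*4 = ((-88 + 14) - 80)*4 = (-74 - 80)*4 = -154*4 = -616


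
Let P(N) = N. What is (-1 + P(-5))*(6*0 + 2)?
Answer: -12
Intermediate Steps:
(-1 + P(-5))*(6*0 + 2) = (-1 - 5)*(6*0 + 2) = -6*(0 + 2) = -6*2 = -12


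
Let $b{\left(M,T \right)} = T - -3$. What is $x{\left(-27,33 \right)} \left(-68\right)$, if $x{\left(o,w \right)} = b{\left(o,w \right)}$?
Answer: $-2448$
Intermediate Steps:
$b{\left(M,T \right)} = 3 + T$ ($b{\left(M,T \right)} = T + 3 = 3 + T$)
$x{\left(o,w \right)} = 3 + w$
$x{\left(-27,33 \right)} \left(-68\right) = \left(3 + 33\right) \left(-68\right) = 36 \left(-68\right) = -2448$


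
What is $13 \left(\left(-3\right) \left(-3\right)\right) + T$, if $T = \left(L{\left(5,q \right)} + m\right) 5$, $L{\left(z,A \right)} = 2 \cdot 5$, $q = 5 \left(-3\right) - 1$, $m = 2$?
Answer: $177$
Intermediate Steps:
$q = -16$ ($q = -15 - 1 = -16$)
$L{\left(z,A \right)} = 10$
$T = 60$ ($T = \left(10 + 2\right) 5 = 12 \cdot 5 = 60$)
$13 \left(\left(-3\right) \left(-3\right)\right) + T = 13 \left(\left(-3\right) \left(-3\right)\right) + 60 = 13 \cdot 9 + 60 = 117 + 60 = 177$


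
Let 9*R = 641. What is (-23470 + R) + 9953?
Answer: -121012/9 ≈ -13446.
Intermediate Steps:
R = 641/9 (R = (⅑)*641 = 641/9 ≈ 71.222)
(-23470 + R) + 9953 = (-23470 + 641/9) + 9953 = -210589/9 + 9953 = -121012/9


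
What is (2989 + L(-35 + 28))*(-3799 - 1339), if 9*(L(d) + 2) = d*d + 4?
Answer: -138397168/9 ≈ -1.5377e+7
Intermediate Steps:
L(d) = -14/9 + d²/9 (L(d) = -2 + (d*d + 4)/9 = -2 + (d² + 4)/9 = -2 + (4 + d²)/9 = -2 + (4/9 + d²/9) = -14/9 + d²/9)
(2989 + L(-35 + 28))*(-3799 - 1339) = (2989 + (-14/9 + (-35 + 28)²/9))*(-3799 - 1339) = (2989 + (-14/9 + (⅑)*(-7)²))*(-5138) = (2989 + (-14/9 + (⅑)*49))*(-5138) = (2989 + (-14/9 + 49/9))*(-5138) = (2989 + 35/9)*(-5138) = (26936/9)*(-5138) = -138397168/9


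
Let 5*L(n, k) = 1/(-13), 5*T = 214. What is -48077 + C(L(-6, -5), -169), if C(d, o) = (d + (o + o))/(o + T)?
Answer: -394353660/8203 ≈ -48074.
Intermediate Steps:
T = 214/5 (T = (⅕)*214 = 214/5 ≈ 42.800)
L(n, k) = -1/65 (L(n, k) = (1/(-13))/5 = (1*(-1/13))/5 = (⅕)*(-1/13) = -1/65)
C(d, o) = (d + 2*o)/(214/5 + o) (C(d, o) = (d + (o + o))/(o + 214/5) = (d + 2*o)/(214/5 + o))
-48077 + C(L(-6, -5), -169) = -48077 + 5*(-1/65 + 2*(-169))/(214 + 5*(-169)) = -48077 + 5*(-1/65 - 338)/(214 - 845) = -48077 + 5*(-21971/65)/(-631) = -48077 + 5*(-1/631)*(-21971/65) = -48077 + 21971/8203 = -394353660/8203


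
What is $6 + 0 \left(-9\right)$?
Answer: $6$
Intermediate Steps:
$6 + 0 \left(-9\right) = 6 + 0 = 6$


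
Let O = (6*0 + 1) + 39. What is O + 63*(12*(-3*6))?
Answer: -13568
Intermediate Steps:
O = 40 (O = (0 + 1) + 39 = 1 + 39 = 40)
O + 63*(12*(-3*6)) = 40 + 63*(12*(-3*6)) = 40 + 63*(12*(-18)) = 40 + 63*(-216) = 40 - 13608 = -13568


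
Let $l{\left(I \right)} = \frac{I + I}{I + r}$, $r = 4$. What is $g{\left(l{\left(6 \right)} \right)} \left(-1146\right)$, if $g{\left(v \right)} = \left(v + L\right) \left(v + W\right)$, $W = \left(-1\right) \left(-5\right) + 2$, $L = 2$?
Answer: $- \frac{751776}{25} \approx -30071.0$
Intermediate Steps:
$W = 7$ ($W = 5 + 2 = 7$)
$l{\left(I \right)} = \frac{2 I}{4 + I}$ ($l{\left(I \right)} = \frac{I + I}{I + 4} = \frac{2 I}{4 + I}$)
$g{\left(v \right)} = \left(2 + v\right) \left(7 + v\right)$ ($g{\left(v \right)} = \left(v + 2\right) \left(v + 7\right) = \left(2 + v\right) \left(7 + v\right)$)
$g{\left(l{\left(6 \right)} \right)} \left(-1146\right) = \left(14 + \left(2 \cdot 6 \frac{1}{4 + 6}\right)^{2} + 9 \cdot 2 \cdot 6 \frac{1}{4 + 6}\right) \left(-1146\right) = \left(14 + \left(2 \cdot 6 \cdot \frac{1}{10}\right)^{2} + 9 \cdot 2 \cdot 6 \cdot \frac{1}{10}\right) \left(-1146\right) = \left(14 + \left(\frac{6}{5}\right)^{2} + 9 \cdot \frac{6}{5}\right) \left(-1146\right) = \left(14 + \frac{36}{25} + \frac{54}{5}\right) \left(-1146\right) = \frac{656}{25} \left(-1146\right) = - \frac{751776}{25}$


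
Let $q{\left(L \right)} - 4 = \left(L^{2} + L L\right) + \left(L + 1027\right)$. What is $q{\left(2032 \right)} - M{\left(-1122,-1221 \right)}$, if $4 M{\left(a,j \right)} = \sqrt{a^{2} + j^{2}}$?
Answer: $8261111 - \frac{165 \sqrt{101}}{4} \approx 8.2607 \cdot 10^{6}$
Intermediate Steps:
$q{\left(L \right)} = 1031 + L + 2 L^{2}$ ($q{\left(L \right)} = 4 + \left(\left(L^{2} + L L\right) + \left(L + 1027\right)\right) = 4 + \left(\left(L^{2} + L^{2}\right) + \left(1027 + L\right)\right) = 4 + \left(2 L^{2} + \left(1027 + L\right)\right) = 4 + \left(1027 + L + 2 L^{2}\right) = 1031 + L + 2 L^{2}$)
$M{\left(a,j \right)} = \frac{\sqrt{a^{2} + j^{2}}}{4}$
$q{\left(2032 \right)} - M{\left(-1122,-1221 \right)} = \left(1031 + 2032 + 2 \cdot 2032^{2}\right) - \frac{\sqrt{\left(-1122\right)^{2} + \left(-1221\right)^{2}}}{4} = \left(1031 + 2032 + 2 \cdot 4129024\right) - \frac{\sqrt{1258884 + 1490841}}{4} = \left(1031 + 2032 + 8258048\right) - \frac{\sqrt{2749725}}{4} = 8261111 - \frac{165 \sqrt{101}}{4}$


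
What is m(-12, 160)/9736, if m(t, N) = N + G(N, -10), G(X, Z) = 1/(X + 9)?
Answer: 27041/1645384 ≈ 0.016434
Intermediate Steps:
G(X, Z) = 1/(9 + X)
m(t, N) = N + 1/(9 + N)
m(-12, 160)/9736 = ((1 + 160*(9 + 160))/(9 + 160))/9736 = ((1 + 160*169)/169)*(1/9736) = ((1 + 27040)/169)*(1/9736) = ((1/169)*27041)*(1/9736) = (27041/169)*(1/9736) = 27041/1645384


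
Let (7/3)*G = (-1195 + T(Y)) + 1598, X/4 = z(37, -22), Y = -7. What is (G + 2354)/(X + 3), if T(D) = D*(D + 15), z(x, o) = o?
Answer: -17519/595 ≈ -29.444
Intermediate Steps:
T(D) = D*(15 + D)
X = -88 (X = 4*(-22) = -88)
G = 1041/7 (G = 3*((-1195 - 7*(15 - 7)) + 1598)/7 = 3*((-1195 - 7*8) + 1598)/7 = 3*((-1195 - 56) + 1598)/7 = 3*(-1251 + 1598)/7 = (3/7)*347 = 1041/7 ≈ 148.71)
(G + 2354)/(X + 3) = (1041/7 + 2354)/(-88 + 3) = (17519/7)/(-85) = (17519/7)*(-1/85) = -17519/595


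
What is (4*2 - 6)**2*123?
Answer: 492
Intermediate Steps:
(4*2 - 6)**2*123 = (8 - 6)**2*123 = 2**2*123 = 4*123 = 492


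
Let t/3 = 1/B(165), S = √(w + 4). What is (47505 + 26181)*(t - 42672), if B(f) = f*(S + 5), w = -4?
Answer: -864690399114/275 ≈ -3.1443e+9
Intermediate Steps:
S = 0 (S = √(-4 + 4) = √0 = 0)
B(f) = 5*f (B(f) = f*(0 + 5) = f*5 = 5*f)
t = 1/275 (t = 3/((5*165)) = 3/825 = 3*(1/825) = 1/275 ≈ 0.0036364)
(47505 + 26181)*(t - 42672) = (47505 + 26181)*(1/275 - 42672) = 73686*(-11734799/275) = -864690399114/275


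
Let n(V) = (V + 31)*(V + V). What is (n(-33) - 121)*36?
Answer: 396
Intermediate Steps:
n(V) = 2*V*(31 + V) (n(V) = (31 + V)*(2*V) = 2*V*(31 + V))
(n(-33) - 121)*36 = (2*(-33)*(31 - 33) - 121)*36 = (2*(-33)*(-2) - 121)*36 = (132 - 121)*36 = 11*36 = 396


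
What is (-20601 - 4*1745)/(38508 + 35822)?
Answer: -27581/74330 ≈ -0.37106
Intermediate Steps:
(-20601 - 4*1745)/(38508 + 35822) = (-20601 - 6980)/74330 = -27581*1/74330 = -27581/74330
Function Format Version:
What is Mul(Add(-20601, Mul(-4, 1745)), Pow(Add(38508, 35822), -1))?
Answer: Rational(-27581, 74330) ≈ -0.37106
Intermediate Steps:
Mul(Add(-20601, Mul(-4, 1745)), Pow(Add(38508, 35822), -1)) = Mul(Add(-20601, -6980), Pow(74330, -1)) = Mul(-27581, Rational(1, 74330)) = Rational(-27581, 74330)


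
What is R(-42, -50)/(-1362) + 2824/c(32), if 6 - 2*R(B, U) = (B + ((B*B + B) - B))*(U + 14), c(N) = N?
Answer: 59465/908 ≈ 65.490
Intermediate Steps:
R(B, U) = 3 - (14 + U)*(B + B²)/2 (R(B, U) = 3 - (B + ((B*B + B) - B))*(U + 14)/2 = 3 - (B + ((B² + B) - B))*(14 + U)/2 = 3 - (B + ((B + B²) - B))*(14 + U)/2 = 3 - (B + B²)*(14 + U)/2 = 3 - (14 + U)*(B + B²)/2)
R(-42, -50)/(-1362) + 2824/c(32) = (3 - 7*(-42) - 7*(-42)² - ½*(-42)*(-50) - ½*(-50)*(-42)²)/(-1362) + 2824/32 = (3 + 294 - 7*1764 - 1050 - ½*(-50)*1764)*(-1/1362) + 2824*(1/32) = (3 + 294 - 12348 - 1050 + 44100)*(-1/1362) + 353/4 = 30999*(-1/1362) + 353/4 = -10333/454 + 353/4 = 59465/908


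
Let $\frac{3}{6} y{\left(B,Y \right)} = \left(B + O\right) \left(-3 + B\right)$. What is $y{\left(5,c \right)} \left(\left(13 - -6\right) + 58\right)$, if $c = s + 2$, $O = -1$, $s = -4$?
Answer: $1232$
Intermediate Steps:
$c = -2$ ($c = -4 + 2 = -2$)
$y{\left(B,Y \right)} = 2 \left(-1 + B\right) \left(-3 + B\right)$ ($y{\left(B,Y \right)} = 2 \left(B - 1\right) \left(-3 + B\right) = 2 \left(-1 + B\right) \left(-3 + B\right)$)
$y{\left(5,c \right)} \left(\left(13 - -6\right) + 58\right) = \left(6 - 40 + 2 \cdot 5^{2}\right) \left(\left(13 - -6\right) + 58\right) = \left(6 - 40 + 2 \cdot 25\right) \left(\left(13 + 6\right) + 58\right) = \left(6 - 40 + 50\right) \left(19 + 58\right) = 16 \cdot 77 = 1232$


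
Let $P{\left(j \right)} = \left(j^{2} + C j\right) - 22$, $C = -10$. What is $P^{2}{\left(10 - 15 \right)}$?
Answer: $2809$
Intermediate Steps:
$P{\left(j \right)} = -22 + j^{2} - 10 j$ ($P{\left(j \right)} = \left(j^{2} - 10 j\right) - 22 = -22 + j^{2} - 10 j$)
$P^{2}{\left(10 - 15 \right)} = \left(-22 + \left(10 - 15\right)^{2} - 10 \left(10 - 15\right)\right)^{2} = \left(-22 + \left(-5\right)^{2} - -50\right)^{2} = \left(-22 + 25 + 50\right)^{2} = 53^{2} = 2809$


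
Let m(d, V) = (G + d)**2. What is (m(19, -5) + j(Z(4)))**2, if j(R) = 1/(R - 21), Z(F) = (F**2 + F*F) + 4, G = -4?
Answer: 11397376/225 ≈ 50655.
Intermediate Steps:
Z(F) = 4 + 2*F**2 (Z(F) = (F**2 + F**2) + 4 = 2*F**2 + 4 = 4 + 2*F**2)
j(R) = 1/(-21 + R)
m(d, V) = (-4 + d)**2
(m(19, -5) + j(Z(4)))**2 = ((-4 + 19)**2 + 1/(-21 + (4 + 2*4**2)))**2 = (15**2 + 1/(-21 + (4 + 2*16)))**2 = (225 + 1/(-21 + (4 + 32)))**2 = (225 + 1/(-21 + 36))**2 = (225 + 1/15)**2 = (3376/15)**2 = 11397376/225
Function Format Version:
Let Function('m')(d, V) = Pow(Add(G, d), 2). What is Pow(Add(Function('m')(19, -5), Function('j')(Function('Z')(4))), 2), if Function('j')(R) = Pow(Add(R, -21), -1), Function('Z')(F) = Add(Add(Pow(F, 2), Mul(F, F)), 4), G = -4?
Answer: Rational(11397376, 225) ≈ 50655.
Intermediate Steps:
Function('Z')(F) = Add(4, Mul(2, Pow(F, 2))) (Function('Z')(F) = Add(Add(Pow(F, 2), Pow(F, 2)), 4) = Add(Mul(2, Pow(F, 2)), 4) = Add(4, Mul(2, Pow(F, 2))))
Function('j')(R) = Pow(Add(-21, R), -1)
Function('m')(d, V) = Pow(Add(-4, d), 2)
Pow(Add(Function('m')(19, -5), Function('j')(Function('Z')(4))), 2) = Pow(Add(Pow(Add(-4, 19), 2), Pow(Add(-21, Add(4, Mul(2, Pow(4, 2)))), -1)), 2) = Pow(Add(Pow(15, 2), Pow(Add(-21, Add(4, Mul(2, 16))), -1)), 2) = Pow(Add(225, Pow(Add(-21, Add(4, 32)), -1)), 2) = Pow(Add(225, Pow(Add(-21, 36), -1)), 2) = Pow(Add(225, Pow(15, -1)), 2) = Pow(Add(225, Rational(1, 15)), 2) = Pow(Rational(3376, 15), 2) = Rational(11397376, 225)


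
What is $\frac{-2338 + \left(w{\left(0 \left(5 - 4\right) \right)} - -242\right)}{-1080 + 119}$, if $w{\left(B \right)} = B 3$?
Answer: $\frac{2096}{961} \approx 2.1811$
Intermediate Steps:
$w{\left(B \right)} = 3 B$
$\frac{-2338 + \left(w{\left(0 \left(5 - 4\right) \right)} - -242\right)}{-1080 + 119} = \frac{-2338 + \left(3 \cdot 0 \left(5 - 4\right) - -242\right)}{-1080 + 119} = \frac{-2338 + \left(3 \cdot 0 \cdot 1 + 242\right)}{-961} = \left(-2338 + \left(3 \cdot 0 + 242\right)\right) \left(- \frac{1}{961}\right) = \left(-2338 + \left(0 + 242\right)\right) \left(- \frac{1}{961}\right) = \left(-2338 + 242\right) \left(- \frac{1}{961}\right) = \left(-2096\right) \left(- \frac{1}{961}\right) = \frac{2096}{961}$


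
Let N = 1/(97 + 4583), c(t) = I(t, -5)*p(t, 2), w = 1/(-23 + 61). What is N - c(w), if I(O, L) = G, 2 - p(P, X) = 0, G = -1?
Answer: 9361/4680 ≈ 2.0002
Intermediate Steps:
p(P, X) = 2 (p(P, X) = 2 - 1*0 = 2 + 0 = 2)
I(O, L) = -1
w = 1/38 ≈ 0.026316
c(t) = -2 (c(t) = -1*2 = -2)
N = 1/4680 ≈ 0.00021368
N - c(w) = 1/4680 - 1*(-2) = 1/4680 + 2 = 9361/4680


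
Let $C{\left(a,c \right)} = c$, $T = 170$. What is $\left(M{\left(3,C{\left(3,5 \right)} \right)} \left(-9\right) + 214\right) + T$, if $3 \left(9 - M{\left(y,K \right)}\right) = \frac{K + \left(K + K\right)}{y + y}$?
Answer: $\frac{621}{2} \approx 310.5$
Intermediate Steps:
$M{\left(y,K \right)} = 9 - \frac{K}{2 y}$ ($M{\left(y,K \right)} = 9 - \frac{\left(K + \left(K + K\right)\right) \frac{1}{y + y}}{3} = 9 - \frac{\left(K + 2 K\right) \frac{1}{2 y}}{3} = 9 - \frac{3 K \frac{1}{2 y}}{3} = 9 - \frac{\frac{3}{2} K \frac{1}{y}}{3} = 9 - \frac{K}{2 y}$)
$\left(M{\left(3,C{\left(3,5 \right)} \right)} \left(-9\right) + 214\right) + T = \left(\left(9 - \frac{5}{2 \cdot 3}\right) \left(-9\right) + 214\right) + 170 = \left(\left(9 - \frac{5}{2} \cdot \frac{1}{3}\right) \left(-9\right) + 214\right) + 170 = \left(\left(9 - \frac{5}{6}\right) \left(-9\right) + 214\right) + 170 = \left(\frac{49}{6} \left(-9\right) + 214\right) + 170 = \left(- \frac{147}{2} + 214\right) + 170 = \frac{281}{2} + 170 = \frac{621}{2}$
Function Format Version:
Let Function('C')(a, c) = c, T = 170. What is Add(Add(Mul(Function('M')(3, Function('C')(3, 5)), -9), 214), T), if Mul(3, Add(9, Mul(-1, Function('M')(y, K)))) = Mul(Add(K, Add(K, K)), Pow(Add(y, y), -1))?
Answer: Rational(621, 2) ≈ 310.50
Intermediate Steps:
Function('M')(y, K) = Add(9, Mul(Rational(-1, 2), K, Pow(y, -1))) (Function('M')(y, K) = Add(9, Mul(Rational(-1, 3), Mul(Add(K, Add(K, K)), Pow(Add(y, y), -1)))) = Add(9, Mul(Rational(-1, 3), Mul(Add(K, Mul(2, K)), Pow(Mul(2, y), -1)))) = Add(9, Mul(Rational(-1, 3), Mul(Mul(3, K), Mul(Rational(1, 2), Pow(y, -1))))) = Add(9, Mul(Rational(-1, 3), Mul(Rational(3, 2), K, Pow(y, -1)))) = Add(9, Mul(Rational(-1, 2), K, Pow(y, -1))))
Add(Add(Mul(Function('M')(3, Function('C')(3, 5)), -9), 214), T) = Add(Add(Mul(Add(9, Mul(Rational(-1, 2), 5, Pow(3, -1))), -9), 214), 170) = Add(Add(Mul(Add(9, Mul(Rational(-1, 2), 5, Rational(1, 3))), -9), 214), 170) = Add(Add(Mul(Add(9, Rational(-5, 6)), -9), 214), 170) = Add(Add(Mul(Rational(49, 6), -9), 214), 170) = Add(Add(Rational(-147, 2), 214), 170) = Add(Rational(281, 2), 170) = Rational(621, 2)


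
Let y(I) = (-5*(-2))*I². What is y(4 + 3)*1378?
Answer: 675220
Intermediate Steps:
y(I) = 10*I²
y(4 + 3)*1378 = (10*(4 + 3)²)*1378 = (10*7²)*1378 = (10*49)*1378 = 490*1378 = 675220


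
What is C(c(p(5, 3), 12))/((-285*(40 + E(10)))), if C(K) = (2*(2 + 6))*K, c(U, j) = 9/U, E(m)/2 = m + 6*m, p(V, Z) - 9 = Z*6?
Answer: -4/38475 ≈ -0.00010396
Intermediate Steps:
p(V, Z) = 9 + 6*Z (p(V, Z) = 9 + Z*6 = 9 + 6*Z)
E(m) = 14*m (E(m) = 2*(m + 6*m) = 2*(7*m) = 14*m)
C(K) = 16*K (C(K) = (2*8)*K = 16*K)
C(c(p(5, 3), 12))/((-285*(40 + E(10)))) = (16*(9/(9 + 6*3)))/((-285*(40 + 14*10))) = (16*(9/(9 + 18)))/((-285*(40 + 140))) = (16*(9/27))/((-285*180)) = (16*(9*(1/27)))/(-51300) = (16*(⅓))*(-1/51300) = (16/3)*(-1/51300) = -4/38475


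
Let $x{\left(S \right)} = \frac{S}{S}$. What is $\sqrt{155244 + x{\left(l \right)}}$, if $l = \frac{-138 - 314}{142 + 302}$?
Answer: $\sqrt{155245} \approx 394.01$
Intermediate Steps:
$l = - \frac{113}{111}$ ($l = - \frac{452}{444} = \left(-452\right) \frac{1}{444} = - \frac{113}{111} \approx -1.018$)
$x{\left(S \right)} = 1$
$\sqrt{155244 + x{\left(l \right)}} = \sqrt{155244 + 1} = \sqrt{155245}$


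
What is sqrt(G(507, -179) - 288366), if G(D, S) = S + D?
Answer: I*sqrt(288038) ≈ 536.69*I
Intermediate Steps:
G(D, S) = D + S
sqrt(G(507, -179) - 288366) = sqrt((507 - 179) - 288366) = sqrt(328 - 288366) = sqrt(-288038) = I*sqrt(288038)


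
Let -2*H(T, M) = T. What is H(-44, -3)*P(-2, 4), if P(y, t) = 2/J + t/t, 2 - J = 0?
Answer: 44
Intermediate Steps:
J = 2 (J = 2 - 1*0 = 2 + 0 = 2)
H(T, M) = -T/2
P(y, t) = 2 (P(y, t) = 2/2 + t/t = 2*(1/2) + 1 = 1 + 1 = 2)
H(-44, -3)*P(-2, 4) = -1/2*(-44)*2 = 22*2 = 44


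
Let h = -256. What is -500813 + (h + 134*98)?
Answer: -487937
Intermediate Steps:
-500813 + (h + 134*98) = -500813 + (-256 + 134*98) = -500813 + (-256 + 13132) = -500813 + 12876 = -487937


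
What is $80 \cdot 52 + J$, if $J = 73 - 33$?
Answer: $4200$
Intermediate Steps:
$J = 40$
$80 \cdot 52 + J = 80 \cdot 52 + 40 = 4160 + 40 = 4200$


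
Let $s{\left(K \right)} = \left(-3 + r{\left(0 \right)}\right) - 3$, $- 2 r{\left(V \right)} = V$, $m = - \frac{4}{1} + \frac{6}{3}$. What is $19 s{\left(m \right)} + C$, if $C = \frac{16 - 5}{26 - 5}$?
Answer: $- \frac{2383}{21} \approx -113.48$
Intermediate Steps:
$m = -2$ ($m = \left(-4\right) 1 + 6 \cdot \frac{1}{3} = -4 + 2 = -2$)
$r{\left(V \right)} = - \frac{V}{2}$
$C = \frac{11}{21} \approx 0.52381$
$s{\left(K \right)} = -6$ ($s{\left(K \right)} = \left(-3 - 0\right) - 3 = \left(-3 + 0\right) - 3 = -3 - 3 = -6$)
$19 s{\left(m \right)} + C = 19 \left(-6\right) + \frac{11}{21} = -114 + \frac{11}{21} = - \frac{2383}{21}$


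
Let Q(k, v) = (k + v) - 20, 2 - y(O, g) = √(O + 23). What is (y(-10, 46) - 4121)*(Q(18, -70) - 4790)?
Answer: 20026578 + 4862*√13 ≈ 2.0044e+7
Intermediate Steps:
y(O, g) = 2 - √(23 + O) (y(O, g) = 2 - √(O + 23) = 2 - √(23 + O))
Q(k, v) = -20 + k + v
(y(-10, 46) - 4121)*(Q(18, -70) - 4790) = ((2 - √(23 - 10)) - 4121)*((-20 + 18 - 70) - 4790) = ((2 - √13) - 4121)*(-72 - 4790) = (-4119 - √13)*(-4862) = 20026578 + 4862*√13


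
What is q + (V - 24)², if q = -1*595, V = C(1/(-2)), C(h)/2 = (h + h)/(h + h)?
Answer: -111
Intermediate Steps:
C(h) = 2 (C(h) = 2*((h + h)/(h + h)) = 2*((2*h)/((2*h))) = 2*((2*h)*(1/(2*h))) = 2*1 = 2)
V = 2
q = -595
q + (V - 24)² = -595 + (2 - 24)² = -595 + (-22)² = -595 + 484 = -111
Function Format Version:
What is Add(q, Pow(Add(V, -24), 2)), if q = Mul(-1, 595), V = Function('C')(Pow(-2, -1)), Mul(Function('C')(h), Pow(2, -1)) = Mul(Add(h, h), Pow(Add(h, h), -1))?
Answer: -111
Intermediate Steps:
Function('C')(h) = 2 (Function('C')(h) = Mul(2, Mul(Add(h, h), Pow(Add(h, h), -1))) = Mul(2, Mul(Mul(2, h), Pow(Mul(2, h), -1))) = Mul(2, Mul(Mul(2, h), Mul(Rational(1, 2), Pow(h, -1)))) = Mul(2, 1) = 2)
V = 2
q = -595
Add(q, Pow(Add(V, -24), 2)) = Add(-595, Pow(Add(2, -24), 2)) = Add(-595, Pow(-22, 2)) = Add(-595, 484) = -111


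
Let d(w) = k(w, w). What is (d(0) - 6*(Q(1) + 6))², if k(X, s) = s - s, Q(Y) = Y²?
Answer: 1764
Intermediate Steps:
k(X, s) = 0
d(w) = 0
(d(0) - 6*(Q(1) + 6))² = (0 - 6*(1² + 6))² = (0 - 6*(1 + 6))² = (0 - 6*7)² = (0 - 1*42)² = (0 - 42)² = (-42)² = 1764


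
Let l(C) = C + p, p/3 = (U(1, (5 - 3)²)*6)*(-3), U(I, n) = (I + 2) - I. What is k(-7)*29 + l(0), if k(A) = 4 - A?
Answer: 211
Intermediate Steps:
U(I, n) = 2 (U(I, n) = (2 + I) - I = 2)
p = -108 (p = 3*((2*6)*(-3)) = 3*(12*(-3)) = 3*(-36) = -108)
l(C) = -108 + C (l(C) = C - 108 = -108 + C)
k(-7)*29 + l(0) = (4 - 1*(-7))*29 + (-108 + 0) = (4 + 7)*29 - 108 = 11*29 - 108 = 319 - 108 = 211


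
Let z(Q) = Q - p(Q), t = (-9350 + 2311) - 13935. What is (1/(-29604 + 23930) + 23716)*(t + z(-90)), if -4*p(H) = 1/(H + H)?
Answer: -680272455169741/1361760 ≈ -4.9955e+8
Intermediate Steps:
p(H) = -1/(8*H) (p(H) = -1/(4*(H + H)) = -1/(2*H)/4 = -1/(8*H))
t = -20974 (t = -7039 - 13935 = -20974)
z(Q) = Q + 1/(8*Q) (z(Q) = Q - (-1)/(8*Q) = Q + 1/(8*Q))
(1/(-29604 + 23930) + 23716)*(t + z(-90)) = (1/(-29604 + 23930) + 23716)*(-20974 + (-90 + (1/8)/(-90))) = (1/(-5674) + 23716)*(-20974 + (-90 + (1/8)*(-1/90))) = (-1/5674 + 23716)*(-20974 + (-90 - 1/720)) = 134564583*(-20974 - 64801/720)/5674 = (134564583/5674)*(-15166081/720) = -680272455169741/1361760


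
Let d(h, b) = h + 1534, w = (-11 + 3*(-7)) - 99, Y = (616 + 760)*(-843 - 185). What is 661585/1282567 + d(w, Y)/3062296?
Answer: 2027768540661/3927599793832 ≈ 0.51629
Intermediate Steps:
Y = -1414528 (Y = 1376*(-1028) = -1414528)
w = -131 (w = (-11 - 21) - 99 = -32 - 99 = -131)
d(h, b) = 1534 + h
661585/1282567 + d(w, Y)/3062296 = 661585/1282567 + (1534 - 131)/3062296 = 661585*(1/1282567) + 1403*(1/3062296) = 661585/1282567 + 1403/3062296 = 2027768540661/3927599793832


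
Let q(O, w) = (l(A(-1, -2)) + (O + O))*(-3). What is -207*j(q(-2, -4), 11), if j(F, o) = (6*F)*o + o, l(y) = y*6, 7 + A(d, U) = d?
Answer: -2133549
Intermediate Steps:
A(d, U) = -7 + d
l(y) = 6*y
q(O, w) = 144 - 6*O (q(O, w) = (6*(-7 - 1) + (O + O))*(-3) = (6*(-8) + 2*O)*(-3) = (-48 + 2*O)*(-3) = 144 - 6*O)
j(F, o) = o + 6*F*o (j(F, o) = 6*F*o + o = o + 6*F*o)
-207*j(q(-2, -4), 11) = -2277*(1 + 6*(144 - 6*(-2))) = -2277*(1 + 6*(144 + 12)) = -2277*(1 + 6*156) = -2277*(1 + 936) = -2277*937 = -207*10307 = -2133549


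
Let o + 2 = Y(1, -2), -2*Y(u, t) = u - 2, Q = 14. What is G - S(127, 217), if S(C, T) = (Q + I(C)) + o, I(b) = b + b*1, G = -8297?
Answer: -17127/2 ≈ -8563.5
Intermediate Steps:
I(b) = 2*b (I(b) = b + b = 2*b)
Y(u, t) = 1 - u/2 (Y(u, t) = -(u - 2)/2 = -(-2 + u)/2 = 1 - u/2)
o = -3/2 (o = -2 + (1 - ½*1) = -2 + (1 - ½) = -2 + ½ = -3/2 ≈ -1.5000)
S(C, T) = 25/2 + 2*C (S(C, T) = (14 + 2*C) - 3/2 = 25/2 + 2*C)
G - S(127, 217) = -8297 - (25/2 + 2*127) = -8297 - (25/2 + 254) = -8297 - 1*533/2 = -8297 - 533/2 = -17127/2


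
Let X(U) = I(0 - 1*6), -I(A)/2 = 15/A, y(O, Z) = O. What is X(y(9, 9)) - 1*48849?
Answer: -48844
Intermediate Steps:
I(A) = -30/A
X(U) = 5 (X(U) = -30/(0 - 1*6) = -30/(0 - 6) = -30/(-6) = -30*(-⅙) = 5)
X(y(9, 9)) - 1*48849 = 5 - 1*48849 = 5 - 48849 = -48844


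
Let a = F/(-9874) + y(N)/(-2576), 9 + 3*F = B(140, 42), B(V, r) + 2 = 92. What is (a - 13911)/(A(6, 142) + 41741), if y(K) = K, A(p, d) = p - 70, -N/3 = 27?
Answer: -176915726511/530036083024 ≈ -0.33378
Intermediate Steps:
N = -81 (N = -3*27 = -81)
B(V, r) = 90 (B(V, r) = -2 + 92 = 90)
A(p, d) = -70 + p
F = 27 (F = -3 + (⅓)*90 = -3 + 30 = 27)
a = 365121/12717712 (a = 27/(-9874) - 81/(-2576) = 27*(-1/9874) - 81*(-1/2576) = -27/9874 + 81/2576 = 365121/12717712 ≈ 0.028710)
(a - 13911)/(A(6, 142) + 41741) = (365121/12717712 - 13911)/((-70 + 6) + 41741) = -176915726511/(12717712*(-64 + 41741)) = -176915726511/12717712/41677 = -176915726511/12717712*1/41677 = -176915726511/530036083024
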